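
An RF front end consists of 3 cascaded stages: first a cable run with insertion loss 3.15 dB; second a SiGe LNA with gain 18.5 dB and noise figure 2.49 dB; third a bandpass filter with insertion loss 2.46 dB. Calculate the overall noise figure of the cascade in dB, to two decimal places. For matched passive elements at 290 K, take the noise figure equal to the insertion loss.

5.67 dB

Convert to linear (a loss of L dB is a gain of −L dB): F_i = 10^(NF_i/10), G_i = 10^(G_i,dB/10)
  Stage 1: F_1 = 10^(3.15/10) = 2.065, G_1 = 10^(−3.15/10) = 0.4842
  Stage 2: F_2 = 10^(2.49/10) = 1.774, G_2 = 10^(18.5/10) = 70.79
  Stage 3: F_3 = 10^(2.46/10) = 1.762, G_3 = 10^(−2.46/10) = 0.5675
Friis cascade:
  F = 2.065 + (1.774 − 1)/0.4842 + (1.762 − 1)/34.28 = 3.687
NF = 10 log₁₀(3.687) = 5.67 dB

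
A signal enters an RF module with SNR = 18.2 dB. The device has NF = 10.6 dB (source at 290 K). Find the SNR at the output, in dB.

By definition F = SNR_in/SNR_out, so in dB: SNR_out = SNR_in − NF
SNR_out = 18.2 − 10.6 = 7.6 dB

7.6 dB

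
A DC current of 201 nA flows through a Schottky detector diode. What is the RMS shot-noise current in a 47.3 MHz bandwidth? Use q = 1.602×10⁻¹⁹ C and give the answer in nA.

1.75 nA

I_n = √(2qI·B)
2qI·B = 2 × 1.602×10⁻¹⁹ × 2.01×10⁻⁷ × 4.73×10⁷ = 3.05×10⁻¹⁸ A²
I_n = √(3.05×10⁻¹⁸) = 1.75×10⁻⁹ A = 1.75 nA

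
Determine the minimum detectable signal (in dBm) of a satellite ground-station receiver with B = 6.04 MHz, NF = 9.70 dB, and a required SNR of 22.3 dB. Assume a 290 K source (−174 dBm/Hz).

−74.2 dBm

Sensitivity = −174 + 10 log₁₀(B) + NF + SNR_min
= −174 + 67.81 + 9.70 + 22.3
= −74.19 dBm → −74.2 dBm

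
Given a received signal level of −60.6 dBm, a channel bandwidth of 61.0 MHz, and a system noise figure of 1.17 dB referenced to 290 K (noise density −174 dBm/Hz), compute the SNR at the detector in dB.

Noise floor: N = −174 + 10 log₁₀(B) + NF
10 log₁₀(6.10×10⁷) = 77.85 dB
N = −174 + 77.85 + 1.17 = −94.98 dBm
SNR = P_sig − N = −60.6 − (−94.98) = 34.38 dB → 34.4 dB

34.4 dB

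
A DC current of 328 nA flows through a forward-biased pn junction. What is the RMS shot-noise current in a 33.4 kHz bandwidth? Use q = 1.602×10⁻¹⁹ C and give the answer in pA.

59.2 pA

I_n = √(2qI·B)
2qI·B = 2 × 1.602×10⁻¹⁹ × 3.28×10⁻⁷ × 3.34×10⁴ = 3.51×10⁻²¹ A²
I_n = √(3.51×10⁻²¹) = 5.92×10⁻¹¹ A = 59.2 pA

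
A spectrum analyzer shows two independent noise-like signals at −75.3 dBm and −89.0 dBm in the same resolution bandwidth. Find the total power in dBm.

−75.1 dBm

Convert to linear, add, convert back:
P₁ = 2.95×10⁻¹¹ W, P₂ = 1.26×10⁻¹² W
P_tot = 3.08×10⁻¹¹ W → 10 log₁₀(P_tot / 10⁻³) = −75.1 dBm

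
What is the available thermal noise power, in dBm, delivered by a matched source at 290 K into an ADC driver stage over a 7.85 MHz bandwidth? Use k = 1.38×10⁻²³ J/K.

P_n = kTB = 1.38×10⁻²³ × 290 × 7.85×10⁶ = 3.14×10⁻¹⁴ W
In dBm: 10 log₁₀(3.14×10⁻¹⁴ / 10⁻³) = −105.0 dBm

−105.0 dBm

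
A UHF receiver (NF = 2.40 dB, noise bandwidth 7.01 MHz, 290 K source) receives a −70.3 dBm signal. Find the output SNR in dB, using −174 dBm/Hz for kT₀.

32.8 dB

Noise floor: N = −174 + 10 log₁₀(B) + NF
10 log₁₀(7.01×10⁶) = 68.46 dB
N = −174 + 68.46 + 2.40 = −103.14 dBm
SNR = P_sig − N = −70.3 − (−103.14) = 32.84 dB → 32.8 dB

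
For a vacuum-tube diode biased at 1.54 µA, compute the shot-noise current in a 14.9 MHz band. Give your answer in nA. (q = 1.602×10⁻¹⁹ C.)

I_n = √(2qI·B)
2qI·B = 2 × 1.602×10⁻¹⁹ × 1.54×10⁻⁶ × 1.49×10⁷ = 7.35×10⁻¹⁸ A²
I_n = √(7.35×10⁻¹⁸) = 2.71×10⁻⁹ A = 2.71 nA

2.71 nA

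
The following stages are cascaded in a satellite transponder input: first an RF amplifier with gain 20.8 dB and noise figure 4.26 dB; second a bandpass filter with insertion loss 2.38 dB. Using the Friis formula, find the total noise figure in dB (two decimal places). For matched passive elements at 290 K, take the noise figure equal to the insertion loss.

Convert to linear (a loss of L dB is a gain of −L dB): F_i = 10^(NF_i/10), G_i = 10^(G_i,dB/10)
  Stage 1: F_1 = 10^(4.26/10) = 2.667, G_1 = 10^(20.8/10) = 120.2
  Stage 2: F_2 = 10^(2.38/10) = 1.730, G_2 = 10^(−2.38/10) = 0.5781
Friis cascade:
  F = 2.667 + (1.730 − 1)/120.2 = 2.673
NF = 10 log₁₀(2.673) = 4.27 dB

4.27 dB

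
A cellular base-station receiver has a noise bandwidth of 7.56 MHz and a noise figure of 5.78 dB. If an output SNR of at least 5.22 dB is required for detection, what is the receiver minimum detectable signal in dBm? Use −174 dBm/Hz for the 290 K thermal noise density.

−94.2 dBm

Sensitivity = −174 + 10 log₁₀(B) + NF + SNR_min
= −174 + 68.79 + 5.78 + 5.22
= −94.21 dBm → −94.2 dBm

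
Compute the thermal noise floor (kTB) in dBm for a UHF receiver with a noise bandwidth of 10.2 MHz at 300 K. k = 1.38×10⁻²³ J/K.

−103.7 dBm

P_n = kTB = 1.38×10⁻²³ × 300 × 1.02×10⁷ = 4.22×10⁻¹⁴ W
In dBm: 10 log₁₀(4.22×10⁻¹⁴ / 10⁻³) = −103.7 dBm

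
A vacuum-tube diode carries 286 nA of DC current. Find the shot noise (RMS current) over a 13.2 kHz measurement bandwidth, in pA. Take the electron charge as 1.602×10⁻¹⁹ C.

I_n = √(2qI·B)
2qI·B = 2 × 1.602×10⁻¹⁹ × 2.86×10⁻⁷ × 1.32×10⁴ = 1.21×10⁻²¹ A²
I_n = √(1.21×10⁻²¹) = 3.48×10⁻¹¹ A = 34.8 pA

34.8 pA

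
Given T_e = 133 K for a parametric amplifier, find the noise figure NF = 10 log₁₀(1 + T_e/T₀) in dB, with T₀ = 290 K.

1.64 dB

F = 1 + T_e/T₀ = 1 + 133/290 = 1.45862
NF = 10 log₁₀(1.45862) = 1.64 dB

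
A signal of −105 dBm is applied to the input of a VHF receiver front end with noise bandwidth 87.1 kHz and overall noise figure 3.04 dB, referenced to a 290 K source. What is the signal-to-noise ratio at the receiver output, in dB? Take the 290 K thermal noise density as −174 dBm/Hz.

Noise floor: N = −174 + 10 log₁₀(B) + NF
10 log₁₀(8.71×10⁴) = 49.4 dB
N = −174 + 49.4 + 3.04 = −121.56 dBm
SNR = P_sig − N = −105 − (−121.56) = 16.56 dB → 16.6 dB

16.6 dB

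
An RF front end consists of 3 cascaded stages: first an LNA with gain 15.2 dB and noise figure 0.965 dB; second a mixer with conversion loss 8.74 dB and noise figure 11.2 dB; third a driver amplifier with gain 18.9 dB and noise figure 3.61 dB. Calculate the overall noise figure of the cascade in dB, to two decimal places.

Convert to linear (a loss of L dB is a gain of −L dB): F_i = 10^(NF_i/10), G_i = 10^(G_i,dB/10)
  Stage 1: F_1 = 10^(0.965/10) = 1.249, G_1 = 10^(15.2/10) = 33.11
  Stage 2: F_2 = 10^(11.2/10) = 13.18, G_2 = 10^(−8.74/10) = 0.1337
  Stage 3: F_3 = 10^(3.61/10) = 2.296, G_3 = 10^(18.9/10) = 77.62
Friis cascade:
  F = 1.249 + (13.18 − 1)/33.11 + (2.296 − 1)/4.426 = 1.910
NF = 10 log₁₀(1.910) = 2.81 dB

2.81 dB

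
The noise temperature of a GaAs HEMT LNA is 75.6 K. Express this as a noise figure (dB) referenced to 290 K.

1.01 dB

F = 1 + T_e/T₀ = 1 + 75.6/290 = 1.26069
NF = 10 log₁₀(1.26069) = 1.01 dB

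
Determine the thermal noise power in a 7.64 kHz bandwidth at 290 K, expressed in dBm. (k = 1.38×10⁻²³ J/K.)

P_n = kTB = 1.38×10⁻²³ × 290 × 7.64×10³ = 3.06×10⁻¹⁷ W
In dBm: 10 log₁₀(3.06×10⁻¹⁷ / 10⁻³) = −135.1 dBm

−135.1 dBm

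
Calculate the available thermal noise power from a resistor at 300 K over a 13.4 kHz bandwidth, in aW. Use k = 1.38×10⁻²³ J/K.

55.5 aW

P_n = kTB = 1.38×10⁻²³ × 300 × 1.34×10⁴ = 5.55×10⁻¹⁷ W = 55.5 aW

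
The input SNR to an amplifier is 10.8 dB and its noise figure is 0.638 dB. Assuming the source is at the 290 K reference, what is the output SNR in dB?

10.162 dB

By definition F = SNR_in/SNR_out, so in dB: SNR_out = SNR_in − NF
SNR_out = 10.8 − 0.638 = 10.162 dB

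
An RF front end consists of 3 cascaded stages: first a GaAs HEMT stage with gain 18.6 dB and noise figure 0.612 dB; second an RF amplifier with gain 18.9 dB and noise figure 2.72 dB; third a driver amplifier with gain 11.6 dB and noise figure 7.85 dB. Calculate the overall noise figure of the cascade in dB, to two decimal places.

0.66 dB

Convert to linear (a loss of L dB is a gain of −L dB): F_i = 10^(NF_i/10), G_i = 10^(G_i,dB/10)
  Stage 1: F_1 = 10^(0.612/10) = 1.151, G_1 = 10^(18.6/10) = 72.44
  Stage 2: F_2 = 10^(2.72/10) = 1.871, G_2 = 10^(18.9/10) = 77.62
  Stage 3: F_3 = 10^(7.85/10) = 6.095, G_3 = 10^(11.6/10) = 14.45
Friis cascade:
  F = 1.151 + (1.871 − 1)/72.44 + (6.095 − 1)/5623 = 1.164
NF = 10 log₁₀(1.164) = 0.66 dB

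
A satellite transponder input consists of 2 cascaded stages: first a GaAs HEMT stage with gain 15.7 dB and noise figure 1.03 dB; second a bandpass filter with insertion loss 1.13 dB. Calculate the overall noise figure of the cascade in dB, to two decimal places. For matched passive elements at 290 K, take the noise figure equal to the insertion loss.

1.06 dB

Convert to linear (a loss of L dB is a gain of −L dB): F_i = 10^(NF_i/10), G_i = 10^(G_i,dB/10)
  Stage 1: F_1 = 10^(1.03/10) = 1.268, G_1 = 10^(15.7/10) = 37.15
  Stage 2: F_2 = 10^(1.13/10) = 1.297, G_2 = 10^(−1.13/10) = 0.7709
Friis cascade:
  F = 1.268 + (1.297 − 1)/37.15 = 1.276
NF = 10 log₁₀(1.276) = 1.06 dB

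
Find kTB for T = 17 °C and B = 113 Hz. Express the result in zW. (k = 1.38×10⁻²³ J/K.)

452 zW

T = 17 °C + 273.15 = 290.15 K
P_n = kTB = 1.38×10⁻²³ × 290.15 × 1.13×10² = 4.52×10⁻¹⁹ W = 452 zW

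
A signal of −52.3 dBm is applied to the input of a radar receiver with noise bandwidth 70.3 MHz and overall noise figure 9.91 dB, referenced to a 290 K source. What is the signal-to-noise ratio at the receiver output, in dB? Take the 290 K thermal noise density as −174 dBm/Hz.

33.3 dB

Noise floor: N = −174 + 10 log₁₀(B) + NF
10 log₁₀(7.03×10⁷) = 78.47 dB
N = −174 + 78.47 + 9.91 = −85.62 dBm
SNR = P_sig − N = −52.3 − (−85.62) = 33.32 dB → 33.3 dB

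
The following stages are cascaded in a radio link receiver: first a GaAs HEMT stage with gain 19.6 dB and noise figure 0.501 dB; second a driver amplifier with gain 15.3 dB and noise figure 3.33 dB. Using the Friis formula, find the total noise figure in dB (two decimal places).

0.55 dB

Convert to linear (a loss of L dB is a gain of −L dB): F_i = 10^(NF_i/10), G_i = 10^(G_i,dB/10)
  Stage 1: F_1 = 10^(0.501/10) = 1.122, G_1 = 10^(19.6/10) = 91.20
  Stage 2: F_2 = 10^(3.33/10) = 2.153, G_2 = 10^(15.3/10) = 33.88
Friis cascade:
  F = 1.122 + (2.153 − 1)/91.20 = 1.135
NF = 10 log₁₀(1.135) = 0.55 dB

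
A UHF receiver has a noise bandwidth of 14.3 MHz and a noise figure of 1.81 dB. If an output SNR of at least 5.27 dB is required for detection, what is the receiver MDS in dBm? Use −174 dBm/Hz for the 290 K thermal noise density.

Sensitivity = −174 + 10 log₁₀(B) + NF + SNR_min
= −174 + 71.55 + 1.81 + 5.27
= −95.37 dBm → −95.4 dBm

−95.4 dBm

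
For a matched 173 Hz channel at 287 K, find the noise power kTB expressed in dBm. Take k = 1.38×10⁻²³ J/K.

P_n = kTB = 1.38×10⁻²³ × 287 × 1.73×10² = 6.85×10⁻¹⁹ W
In dBm: 10 log₁₀(6.85×10⁻¹⁹ / 10⁻³) = −151.6 dBm

−151.6 dBm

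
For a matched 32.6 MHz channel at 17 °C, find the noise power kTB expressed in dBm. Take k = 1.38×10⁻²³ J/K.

−98.8 dBm

T = 17 °C + 273.15 = 290.15 K
P_n = kTB = 1.38×10⁻²³ × 290.15 × 3.26×10⁷ = 1.31×10⁻¹³ W
In dBm: 10 log₁₀(1.31×10⁻¹³ / 10⁻³) = −98.8 dBm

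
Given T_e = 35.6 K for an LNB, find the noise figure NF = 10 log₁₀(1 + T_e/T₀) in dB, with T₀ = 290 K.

0.503 dB

F = 1 + T_e/T₀ = 1 + 35.6/290 = 1.12276
NF = 10 log₁₀(1.12276) = 0.503 dB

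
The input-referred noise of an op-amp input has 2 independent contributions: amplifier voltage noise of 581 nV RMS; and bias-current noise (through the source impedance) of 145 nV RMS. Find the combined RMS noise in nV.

Uncorrelated sources add in power (mean-square): V_tot = √(ΣV_i²)
V_tot = √[(5.81×10⁻⁷)² + (1.45×10⁻⁷)²] = 5.99×10⁻⁷ V = 599 nV

599 nV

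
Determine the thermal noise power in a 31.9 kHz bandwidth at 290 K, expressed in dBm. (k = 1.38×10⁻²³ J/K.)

−128.9 dBm

P_n = kTB = 1.38×10⁻²³ × 290 × 3.19×10⁴ = 1.28×10⁻¹⁶ W
In dBm: 10 log₁₀(1.28×10⁻¹⁶ / 10⁻³) = −128.9 dBm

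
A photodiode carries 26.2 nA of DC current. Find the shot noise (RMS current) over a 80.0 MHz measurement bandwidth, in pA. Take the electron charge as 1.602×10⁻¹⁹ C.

819 pA

I_n = √(2qI·B)
2qI·B = 2 × 1.602×10⁻¹⁹ × 2.62×10⁻⁸ × 8.00×10⁷ = 6.72×10⁻¹⁹ A²
I_n = √(6.72×10⁻¹⁹) = 8.19×10⁻¹⁰ A = 819 pA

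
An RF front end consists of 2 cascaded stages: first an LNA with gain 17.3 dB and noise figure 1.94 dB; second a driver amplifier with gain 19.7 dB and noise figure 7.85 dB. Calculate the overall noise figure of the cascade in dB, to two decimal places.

Convert to linear (a loss of L dB is a gain of −L dB): F_i = 10^(NF_i/10), G_i = 10^(G_i,dB/10)
  Stage 1: F_1 = 10^(1.94/10) = 1.563, G_1 = 10^(17.3/10) = 53.70
  Stage 2: F_2 = 10^(7.85/10) = 6.095, G_2 = 10^(19.7/10) = 93.33
Friis cascade:
  F = 1.563 + (6.095 − 1)/53.70 = 1.658
NF = 10 log₁₀(1.658) = 2.20 dB

2.20 dB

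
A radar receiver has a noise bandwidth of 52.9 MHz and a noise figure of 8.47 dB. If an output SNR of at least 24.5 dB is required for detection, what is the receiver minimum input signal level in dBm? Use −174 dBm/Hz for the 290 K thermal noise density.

−63.8 dBm

Sensitivity = −174 + 10 log₁₀(B) + NF + SNR_min
= −174 + 77.23 + 8.47 + 24.5
= −63.80 dBm → −63.8 dBm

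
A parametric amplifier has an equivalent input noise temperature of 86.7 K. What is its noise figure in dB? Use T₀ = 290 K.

F = 1 + T_e/T₀ = 1 + 86.7/290 = 1.29897
NF = 10 log₁₀(1.29897) = 1.14 dB

1.14 dB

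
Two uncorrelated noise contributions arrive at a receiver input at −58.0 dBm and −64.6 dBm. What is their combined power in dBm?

Convert to linear, add, convert back:
P₁ = 1.58×10⁻⁹ W, P₂ = 3.47×10⁻¹⁰ W
P_tot = 1.93×10⁻⁹ W → 10 log₁₀(P_tot / 10⁻³) = −57.1 dBm

−57.1 dBm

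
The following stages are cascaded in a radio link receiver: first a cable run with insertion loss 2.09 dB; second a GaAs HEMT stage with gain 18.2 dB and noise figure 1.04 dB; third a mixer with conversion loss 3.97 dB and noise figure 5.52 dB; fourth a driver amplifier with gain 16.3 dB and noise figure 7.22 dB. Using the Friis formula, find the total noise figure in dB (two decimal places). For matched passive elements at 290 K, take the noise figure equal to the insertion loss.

3.77 dB

Convert to linear (a loss of L dB is a gain of −L dB): F_i = 10^(NF_i/10), G_i = 10^(G_i,dB/10)
  Stage 1: F_1 = 10^(2.09/10) = 1.618, G_1 = 10^(−2.09/10) = 0.6180
  Stage 2: F_2 = 10^(1.04/10) = 1.271, G_2 = 10^(18.2/10) = 66.07
  Stage 3: F_3 = 10^(5.52/10) = 3.565, G_3 = 10^(−3.97/10) = 0.4009
  Stage 4: F_4 = 10^(7.22/10) = 5.272, G_4 = 10^(16.3/10) = 42.66
Friis cascade:
  F = 1.618 + (1.271 − 1)/0.6180 + (3.565 − 1)/40.83 + (5.272 − 1)/16.37 = 2.380
NF = 10 log₁₀(2.380) = 3.77 dB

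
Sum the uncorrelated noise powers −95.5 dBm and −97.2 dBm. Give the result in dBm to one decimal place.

−93.3 dBm

Convert to linear, add, convert back:
P₁ = 2.82×10⁻¹³ W, P₂ = 1.91×10⁻¹³ W
P_tot = 4.72×10⁻¹³ W → 10 log₁₀(P_tot / 10⁻³) = −93.3 dBm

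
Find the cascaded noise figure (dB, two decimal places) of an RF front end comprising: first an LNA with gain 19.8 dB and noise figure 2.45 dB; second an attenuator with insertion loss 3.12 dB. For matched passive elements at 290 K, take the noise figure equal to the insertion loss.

Convert to linear (a loss of L dB is a gain of −L dB): F_i = 10^(NF_i/10), G_i = 10^(G_i,dB/10)
  Stage 1: F_1 = 10^(2.45/10) = 1.758, G_1 = 10^(19.8/10) = 95.50
  Stage 2: F_2 = 10^(3.12/10) = 2.051, G_2 = 10^(−3.12/10) = 0.4875
Friis cascade:
  F = 1.758 + (2.051 − 1)/95.50 = 1.769
NF = 10 log₁₀(1.769) = 2.48 dB

2.48 dB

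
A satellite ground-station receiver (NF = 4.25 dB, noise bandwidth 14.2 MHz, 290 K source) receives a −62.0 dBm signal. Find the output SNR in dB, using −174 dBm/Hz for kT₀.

36.2 dB

Noise floor: N = −174 + 10 log₁₀(B) + NF
10 log₁₀(1.42×10⁷) = 71.52 dB
N = −174 + 71.52 + 4.25 = −98.23 dBm
SNR = P_sig − N = −62.0 − (−98.23) = 36.23 dB → 36.2 dB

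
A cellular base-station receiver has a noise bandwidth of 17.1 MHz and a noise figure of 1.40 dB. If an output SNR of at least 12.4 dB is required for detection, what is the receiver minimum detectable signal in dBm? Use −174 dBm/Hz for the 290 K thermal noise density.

Sensitivity = −174 + 10 log₁₀(B) + NF + SNR_min
= −174 + 72.33 + 1.40 + 12.4
= −87.87 dBm → −87.9 dBm

−87.9 dBm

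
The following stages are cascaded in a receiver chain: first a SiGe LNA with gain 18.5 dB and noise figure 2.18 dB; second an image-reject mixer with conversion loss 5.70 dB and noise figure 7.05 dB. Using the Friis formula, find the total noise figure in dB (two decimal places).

Convert to linear (a loss of L dB is a gain of −L dB): F_i = 10^(NF_i/10), G_i = 10^(G_i,dB/10)
  Stage 1: F_1 = 10^(2.18/10) = 1.652, G_1 = 10^(18.5/10) = 70.79
  Stage 2: F_2 = 10^(7.05/10) = 5.070, G_2 = 10^(−5.70/10) = 0.2692
Friis cascade:
  F = 1.652 + (5.070 − 1)/70.79 = 1.709
NF = 10 log₁₀(1.709) = 2.33 dB

2.33 dB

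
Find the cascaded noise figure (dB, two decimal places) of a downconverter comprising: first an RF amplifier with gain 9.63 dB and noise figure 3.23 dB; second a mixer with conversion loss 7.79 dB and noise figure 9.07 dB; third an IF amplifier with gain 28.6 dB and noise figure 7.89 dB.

Convert to linear (a loss of L dB is a gain of −L dB): F_i = 10^(NF_i/10), G_i = 10^(G_i,dB/10)
  Stage 1: F_1 = 10^(3.23/10) = 2.104, G_1 = 10^(9.63/10) = 9.183
  Stage 2: F_2 = 10^(9.07/10) = 8.072, G_2 = 10^(−7.79/10) = 0.1663
  Stage 3: F_3 = 10^(7.89/10) = 6.152, G_3 = 10^(28.6/10) = 724.4
Friis cascade:
  F = 2.104 + (8.072 − 1)/9.183 + (6.152 − 1)/1.528 = 6.246
NF = 10 log₁₀(6.246) = 7.96 dB

7.96 dB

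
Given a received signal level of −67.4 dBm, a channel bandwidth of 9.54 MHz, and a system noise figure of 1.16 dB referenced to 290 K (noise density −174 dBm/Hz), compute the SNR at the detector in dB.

Noise floor: N = −174 + 10 log₁₀(B) + NF
10 log₁₀(9.54×10⁶) = 69.8 dB
N = −174 + 69.8 + 1.16 = −103.04 dBm
SNR = P_sig − N = −67.4 − (−103.04) = 35.64 dB → 35.6 dB

35.6 dB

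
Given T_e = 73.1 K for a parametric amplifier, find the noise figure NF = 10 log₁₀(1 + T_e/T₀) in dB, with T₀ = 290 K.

F = 1 + T_e/T₀ = 1 + 73.1/290 = 1.25207
NF = 10 log₁₀(1.25207) = 0.976 dB

0.976 dB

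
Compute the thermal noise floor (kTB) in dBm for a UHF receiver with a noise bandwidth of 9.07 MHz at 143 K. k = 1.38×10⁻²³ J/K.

P_n = kTB = 1.38×10⁻²³ × 143 × 9.07×10⁶ = 1.79×10⁻¹⁴ W
In dBm: 10 log₁₀(1.79×10⁻¹⁴ / 10⁻³) = −107.5 dBm

−107.5 dBm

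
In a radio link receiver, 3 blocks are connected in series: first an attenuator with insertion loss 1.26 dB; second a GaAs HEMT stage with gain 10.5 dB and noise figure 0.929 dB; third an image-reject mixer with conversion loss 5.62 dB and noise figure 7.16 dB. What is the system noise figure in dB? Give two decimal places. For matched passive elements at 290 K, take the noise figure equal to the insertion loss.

3.34 dB

Convert to linear (a loss of L dB is a gain of −L dB): F_i = 10^(NF_i/10), G_i = 10^(G_i,dB/10)
  Stage 1: F_1 = 10^(1.26/10) = 1.337, G_1 = 10^(−1.26/10) = 0.7482
  Stage 2: F_2 = 10^(0.929/10) = 1.239, G_2 = 10^(10.5/10) = 11.22
  Stage 3: F_3 = 10^(7.16/10) = 5.200, G_3 = 10^(−5.62/10) = 0.2742
Friis cascade:
  F = 1.337 + (1.239 − 1)/0.7482 + (5.200 − 1)/8.395 = 2.156
NF = 10 log₁₀(2.156) = 3.34 dB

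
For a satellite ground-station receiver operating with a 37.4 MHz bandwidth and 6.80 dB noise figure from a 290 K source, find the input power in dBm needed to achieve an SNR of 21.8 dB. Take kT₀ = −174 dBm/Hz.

−69.7 dBm

Sensitivity = −174 + 10 log₁₀(B) + NF + SNR_min
= −174 + 75.73 + 6.80 + 21.8
= −69.67 dBm → −69.7 dBm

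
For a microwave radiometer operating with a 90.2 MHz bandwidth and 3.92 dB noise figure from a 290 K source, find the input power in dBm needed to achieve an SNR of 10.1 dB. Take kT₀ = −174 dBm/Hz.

Sensitivity = −174 + 10 log₁₀(B) + NF + SNR_min
= −174 + 79.55 + 3.92 + 10.1
= −80.43 dBm → −80.4 dBm

−80.4 dBm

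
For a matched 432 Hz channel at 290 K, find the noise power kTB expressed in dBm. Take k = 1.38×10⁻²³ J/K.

P_n = kTB = 1.38×10⁻²³ × 290 × 4.32×10² = 1.73×10⁻¹⁸ W
In dBm: 10 log₁₀(1.73×10⁻¹⁸ / 10⁻³) = −147.6 dBm

−147.6 dBm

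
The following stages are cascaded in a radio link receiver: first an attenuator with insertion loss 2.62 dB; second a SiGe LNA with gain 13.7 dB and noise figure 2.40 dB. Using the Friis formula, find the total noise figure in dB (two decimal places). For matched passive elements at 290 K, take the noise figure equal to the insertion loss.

5.02 dB

Convert to linear (a loss of L dB is a gain of −L dB): F_i = 10^(NF_i/10), G_i = 10^(G_i,dB/10)
  Stage 1: F_1 = 10^(2.62/10) = 1.828, G_1 = 10^(−2.62/10) = 0.5470
  Stage 2: F_2 = 10^(2.40/10) = 1.738, G_2 = 10^(13.7/10) = 23.44
Friis cascade:
  F = 1.828 + (1.738 − 1)/0.5470 = 3.177
NF = 10 log₁₀(3.177) = 5.02 dB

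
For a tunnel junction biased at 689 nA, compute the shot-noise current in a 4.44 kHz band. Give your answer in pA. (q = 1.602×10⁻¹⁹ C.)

I_n = √(2qI·B)
2qI·B = 2 × 1.602×10⁻¹⁹ × 6.89×10⁻⁷ × 4.44×10³ = 9.80×10⁻²² A²
I_n = √(9.80×10⁻²²) = 3.13×10⁻¹¹ A = 31.3 pA

31.3 pA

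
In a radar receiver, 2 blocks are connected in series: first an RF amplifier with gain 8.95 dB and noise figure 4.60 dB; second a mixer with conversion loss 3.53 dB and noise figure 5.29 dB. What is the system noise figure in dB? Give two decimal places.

Convert to linear (a loss of L dB is a gain of −L dB): F_i = 10^(NF_i/10), G_i = 10^(G_i,dB/10)
  Stage 1: F_1 = 10^(4.60/10) = 2.884, G_1 = 10^(8.95/10) = 7.852
  Stage 2: F_2 = 10^(5.29/10) = 3.381, G_2 = 10^(−3.53/10) = 0.4436
Friis cascade:
  F = 2.884 + (3.381 − 1)/7.852 = 3.187
NF = 10 log₁₀(3.187) = 5.03 dB

5.03 dB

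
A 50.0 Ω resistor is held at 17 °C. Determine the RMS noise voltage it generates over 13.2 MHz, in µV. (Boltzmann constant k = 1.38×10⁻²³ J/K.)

3.25 µV

T = 17 °C + 273.15 = 290.15 K
V_n = √(4kTRB)
4kTRB = 4 × 1.38×10⁻²³ × 290.15 × 5.00×10¹ × 1.32×10⁷ = 1.06×10⁻¹¹ V²
V_n = √(1.06×10⁻¹¹) = 3.25×10⁻⁶ V = 3.25 µV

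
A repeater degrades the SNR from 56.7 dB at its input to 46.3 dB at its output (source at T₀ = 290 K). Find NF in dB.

10.4 dB

NF (dB) = SNR_in(dB) − SNR_out(dB) when the source is at T₀
NF = 56.7 − 46.3 = 10.4 dB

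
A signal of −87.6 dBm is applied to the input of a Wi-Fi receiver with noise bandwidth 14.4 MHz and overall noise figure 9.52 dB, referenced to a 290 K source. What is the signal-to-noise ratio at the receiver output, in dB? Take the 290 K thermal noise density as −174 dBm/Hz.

5.3 dB

Noise floor: N = −174 + 10 log₁₀(B) + NF
10 log₁₀(1.44×10⁷) = 71.58 dB
N = −174 + 71.58 + 9.52 = −92.90 dBm
SNR = P_sig − N = −87.6 − (−92.90) = 5.30 dB → 5.3 dB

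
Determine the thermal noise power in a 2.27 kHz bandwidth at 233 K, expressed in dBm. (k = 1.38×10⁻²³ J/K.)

−141.4 dBm

P_n = kTB = 1.38×10⁻²³ × 233 × 2.27×10³ = 7.30×10⁻¹⁸ W
In dBm: 10 log₁₀(7.30×10⁻¹⁸ / 10⁻³) = −141.4 dBm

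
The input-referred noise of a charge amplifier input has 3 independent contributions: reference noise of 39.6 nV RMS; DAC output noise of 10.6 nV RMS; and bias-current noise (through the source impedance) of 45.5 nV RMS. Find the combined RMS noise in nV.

Uncorrelated sources add in power (mean-square): V_tot = √(ΣV_i²)
V_tot = √[(3.96×10⁻⁸)² + (1.06×10⁻⁸)² + (4.55×10⁻⁸)²] = 6.12×10⁻⁸ V = 61.2 nV

61.2 nV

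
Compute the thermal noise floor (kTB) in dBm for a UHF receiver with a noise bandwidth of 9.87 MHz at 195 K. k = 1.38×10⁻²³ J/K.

−105.8 dBm

P_n = kTB = 1.38×10⁻²³ × 195 × 9.87×10⁶ = 2.66×10⁻¹⁴ W
In dBm: 10 log₁₀(2.66×10⁻¹⁴ / 10⁻³) = −105.8 dBm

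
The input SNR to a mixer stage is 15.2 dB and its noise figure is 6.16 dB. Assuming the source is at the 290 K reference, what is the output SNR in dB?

9.04 dB

By definition F = SNR_in/SNR_out, so in dB: SNR_out = SNR_in − NF
SNR_out = 15.2 − 6.16 = 9.04 dB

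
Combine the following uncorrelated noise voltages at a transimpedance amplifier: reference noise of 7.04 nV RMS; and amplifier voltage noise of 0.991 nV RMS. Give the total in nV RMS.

Uncorrelated sources add in power (mean-square): V_tot = √(ΣV_i²)
V_tot = √[(7.04×10⁻⁹)² + (9.91×10⁻¹⁰)²] = 7.11×10⁻⁹ V = 7.11 nV

7.11 nV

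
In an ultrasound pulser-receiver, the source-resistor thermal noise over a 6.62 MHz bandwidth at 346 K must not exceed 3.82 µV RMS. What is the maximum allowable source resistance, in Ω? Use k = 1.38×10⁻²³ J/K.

115 Ω

Johnson–Nyquist: V_n = √(4kTRB) ⇒ R = V_n² / (4kTB)
4kTB = 4 × 1.38×10⁻²³ × 346 × 6.62×10⁶ = 1.26×10⁻¹³
R = (3.82×10⁻⁶)² / 1.26×10⁻¹³ = 1.15×10² Ω = 115 Ω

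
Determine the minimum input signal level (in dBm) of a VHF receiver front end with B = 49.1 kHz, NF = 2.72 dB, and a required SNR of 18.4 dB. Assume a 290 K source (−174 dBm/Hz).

−106.0 dBm

Sensitivity = −174 + 10 log₁₀(B) + NF + SNR_min
= −174 + 46.91 + 2.72 + 18.4
= −105.97 dBm → −106.0 dBm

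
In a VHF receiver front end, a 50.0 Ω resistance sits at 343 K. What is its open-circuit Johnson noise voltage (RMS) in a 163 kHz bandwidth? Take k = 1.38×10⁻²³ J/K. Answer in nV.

393 nV

V_n = √(4kTRB)
4kTRB = 4 × 1.38×10⁻²³ × 343 × 5.00×10¹ × 1.63×10⁵ = 1.54×10⁻¹³ V²
V_n = √(1.54×10⁻¹³) = 3.93×10⁻⁷ V = 393 nV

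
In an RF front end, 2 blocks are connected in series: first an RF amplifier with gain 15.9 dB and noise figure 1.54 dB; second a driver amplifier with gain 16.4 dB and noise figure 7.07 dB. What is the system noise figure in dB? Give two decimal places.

1.85 dB

Convert to linear (a loss of L dB is a gain of −L dB): F_i = 10^(NF_i/10), G_i = 10^(G_i,dB/10)
  Stage 1: F_1 = 10^(1.54/10) = 1.426, G_1 = 10^(15.9/10) = 38.90
  Stage 2: F_2 = 10^(7.07/10) = 5.093, G_2 = 10^(16.4/10) = 43.65
Friis cascade:
  F = 1.426 + (5.093 − 1)/38.90 = 1.531
NF = 10 log₁₀(1.531) = 1.85 dB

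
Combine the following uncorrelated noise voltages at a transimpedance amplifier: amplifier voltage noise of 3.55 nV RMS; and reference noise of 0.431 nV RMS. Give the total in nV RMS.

Uncorrelated sources add in power (mean-square): V_tot = √(ΣV_i²)
V_tot = √[(3.55×10⁻⁹)² + (4.31×10⁻¹⁰)²] = 3.58×10⁻⁹ V = 3.58 nV

3.58 nV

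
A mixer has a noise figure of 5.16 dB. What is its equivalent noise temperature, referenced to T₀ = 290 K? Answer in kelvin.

661 K

F = 10^(5.16/10) = 3.28095
T_e = (F − 1)·T₀ = (3.28095 − 1) × 290 = 661 K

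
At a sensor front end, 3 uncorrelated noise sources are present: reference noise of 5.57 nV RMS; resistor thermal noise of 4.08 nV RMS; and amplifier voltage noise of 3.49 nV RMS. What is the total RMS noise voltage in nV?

7.74 nV

Uncorrelated sources add in power (mean-square): V_tot = √(ΣV_i²)
V_tot = √[(5.57×10⁻⁹)² + (4.08×10⁻⁹)² + (3.49×10⁻⁹)²] = 7.74×10⁻⁹ V = 7.74 nV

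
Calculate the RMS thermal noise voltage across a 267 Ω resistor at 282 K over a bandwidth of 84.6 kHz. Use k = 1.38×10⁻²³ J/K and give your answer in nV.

V_n = √(4kTRB)
4kTRB = 4 × 1.38×10⁻²³ × 282 × 2.67×10² × 8.46×10⁴ = 3.52×10⁻¹³ V²
V_n = √(3.52×10⁻¹³) = 5.93×10⁻⁷ V = 593 nV

593 nV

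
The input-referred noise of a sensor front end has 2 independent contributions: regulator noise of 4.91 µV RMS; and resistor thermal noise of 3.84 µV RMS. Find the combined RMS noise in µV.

Uncorrelated sources add in power (mean-square): V_tot = √(ΣV_i²)
V_tot = √[(4.91×10⁻⁶)² + (3.84×10⁻⁶)²] = 6.23×10⁻⁶ V = 6.23 µV

6.23 µV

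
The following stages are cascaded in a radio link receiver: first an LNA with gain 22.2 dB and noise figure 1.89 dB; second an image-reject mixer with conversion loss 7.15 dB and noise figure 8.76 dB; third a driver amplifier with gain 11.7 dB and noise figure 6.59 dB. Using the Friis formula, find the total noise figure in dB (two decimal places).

Convert to linear (a loss of L dB is a gain of −L dB): F_i = 10^(NF_i/10), G_i = 10^(G_i,dB/10)
  Stage 1: F_1 = 10^(1.89/10) = 1.545, G_1 = 10^(22.2/10) = 166.0
  Stage 2: F_2 = 10^(8.76/10) = 7.516, G_2 = 10^(−7.15/10) = 0.1928
  Stage 3: F_3 = 10^(6.59/10) = 4.560, G_3 = 10^(11.7/10) = 14.79
Friis cascade:
  F = 1.545 + (7.516 − 1)/166.0 + (4.560 − 1)/31.99 = 1.696
NF = 10 log₁₀(1.696) = 2.29 dB

2.29 dB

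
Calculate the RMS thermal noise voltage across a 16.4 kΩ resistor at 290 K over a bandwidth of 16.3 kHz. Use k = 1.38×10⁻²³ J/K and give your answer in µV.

V_n = √(4kTRB)
4kTRB = 4 × 1.38×10⁻²³ × 290 × 1.64×10⁴ × 1.63×10⁴ = 4.28×10⁻¹² V²
V_n = √(4.28×10⁻¹²) = 2.07×10⁻⁶ V = 2.07 µV

2.07 µV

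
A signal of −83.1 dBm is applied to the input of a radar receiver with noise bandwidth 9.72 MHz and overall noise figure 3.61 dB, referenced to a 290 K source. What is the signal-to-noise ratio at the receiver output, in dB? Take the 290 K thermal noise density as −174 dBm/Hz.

Noise floor: N = −174 + 10 log₁₀(B) + NF
10 log₁₀(9.72×10⁶) = 69.88 dB
N = −174 + 69.88 + 3.61 = −100.51 dBm
SNR = P_sig − N = −83.1 − (−100.51) = 17.41 dB → 17.4 dB

17.4 dB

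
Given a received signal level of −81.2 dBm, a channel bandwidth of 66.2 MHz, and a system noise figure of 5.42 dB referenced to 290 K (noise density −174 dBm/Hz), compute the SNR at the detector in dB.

Noise floor: N = −174 + 10 log₁₀(B) + NF
10 log₁₀(6.62×10⁷) = 78.21 dB
N = −174 + 78.21 + 5.42 = −90.37 dBm
SNR = P_sig − N = −81.2 − (−90.37) = 9.17 dB → 9.2 dB

9.2 dB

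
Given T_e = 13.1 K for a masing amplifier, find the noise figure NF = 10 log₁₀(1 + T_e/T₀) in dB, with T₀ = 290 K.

F = 1 + T_e/T₀ = 1 + 13.1/290 = 1.04517
NF = 10 log₁₀(1.04517) = 0.192 dB

0.192 dB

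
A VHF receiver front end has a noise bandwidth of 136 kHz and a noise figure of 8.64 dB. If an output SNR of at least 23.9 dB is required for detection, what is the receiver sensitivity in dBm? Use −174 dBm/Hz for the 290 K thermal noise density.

Sensitivity = −174 + 10 log₁₀(B) + NF + SNR_min
= −174 + 51.34 + 8.64 + 23.9
= −90.12 dBm → −90.1 dBm

−90.1 dBm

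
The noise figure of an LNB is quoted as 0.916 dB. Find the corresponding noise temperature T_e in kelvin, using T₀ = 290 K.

68.1 K

F = 10^(0.916/10) = 1.23481
T_e = (F − 1)·T₀ = (1.23481 − 1) × 290 = 68.1 K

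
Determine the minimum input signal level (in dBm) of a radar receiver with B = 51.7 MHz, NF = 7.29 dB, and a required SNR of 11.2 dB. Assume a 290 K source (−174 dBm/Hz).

Sensitivity = −174 + 10 log₁₀(B) + NF + SNR_min
= −174 + 77.13 + 7.29 + 11.2
= −78.38 dBm → −78.4 dBm

−78.4 dBm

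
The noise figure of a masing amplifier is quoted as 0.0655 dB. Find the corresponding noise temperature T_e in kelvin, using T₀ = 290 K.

F = 10^(0.0655/10) = 1.0152
T_e = (F − 1)·T₀ = (1.0152 − 1) × 290 = 4.41 K

4.41 K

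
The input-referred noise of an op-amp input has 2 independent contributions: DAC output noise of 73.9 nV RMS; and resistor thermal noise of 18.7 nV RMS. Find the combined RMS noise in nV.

76.2 nV

Uncorrelated sources add in power (mean-square): V_tot = √(ΣV_i²)
V_tot = √[(7.39×10⁻⁸)² + (1.87×10⁻⁸)²] = 7.62×10⁻⁸ V = 76.2 nV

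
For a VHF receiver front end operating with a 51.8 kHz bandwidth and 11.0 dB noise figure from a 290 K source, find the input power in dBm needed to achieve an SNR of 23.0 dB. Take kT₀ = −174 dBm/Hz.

−92.9 dBm

Sensitivity = −174 + 10 log₁₀(B) + NF + SNR_min
= −174 + 47.14 + 11.0 + 23.0
= −92.86 dBm → −92.9 dBm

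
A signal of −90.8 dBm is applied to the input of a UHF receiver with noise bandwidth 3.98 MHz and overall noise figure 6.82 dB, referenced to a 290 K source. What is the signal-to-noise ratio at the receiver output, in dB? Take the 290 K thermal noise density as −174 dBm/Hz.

10.4 dB

Noise floor: N = −174 + 10 log₁₀(B) + NF
10 log₁₀(3.98×10⁶) = 66 dB
N = −174 + 66 + 6.82 = −101.18 dBm
SNR = P_sig − N = −90.8 − (−101.18) = 10.38 dB → 10.4 dB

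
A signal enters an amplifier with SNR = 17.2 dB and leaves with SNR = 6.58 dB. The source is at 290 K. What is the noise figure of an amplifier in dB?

NF (dB) = SNR_in(dB) − SNR_out(dB) when the source is at T₀
NF = 17.2 − 6.58 = 10.62 dB

10.62 dB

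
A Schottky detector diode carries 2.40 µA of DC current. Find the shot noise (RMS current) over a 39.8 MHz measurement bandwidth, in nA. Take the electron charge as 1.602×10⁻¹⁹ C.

5.53 nA

I_n = √(2qI·B)
2qI·B = 2 × 1.602×10⁻¹⁹ × 2.40×10⁻⁶ × 3.98×10⁷ = 3.06×10⁻¹⁷ A²
I_n = √(3.06×10⁻¹⁷) = 5.53×10⁻⁹ A = 5.53 nA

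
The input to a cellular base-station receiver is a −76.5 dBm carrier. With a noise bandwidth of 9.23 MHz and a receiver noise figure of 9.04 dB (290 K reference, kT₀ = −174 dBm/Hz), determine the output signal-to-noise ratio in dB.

18.8 dB

Noise floor: N = −174 + 10 log₁₀(B) + NF
10 log₁₀(9.23×10⁶) = 69.65 dB
N = −174 + 69.65 + 9.04 = −95.31 dBm
SNR = P_sig − N = −76.5 − (−95.31) = 18.81 dB → 18.8 dB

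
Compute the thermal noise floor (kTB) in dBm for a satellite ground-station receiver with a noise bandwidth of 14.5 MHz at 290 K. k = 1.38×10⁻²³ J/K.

−102.4 dBm

P_n = kTB = 1.38×10⁻²³ × 290 × 1.45×10⁷ = 5.80×10⁻¹⁴ W
In dBm: 10 log₁₀(5.80×10⁻¹⁴ / 10⁻³) = −102.4 dBm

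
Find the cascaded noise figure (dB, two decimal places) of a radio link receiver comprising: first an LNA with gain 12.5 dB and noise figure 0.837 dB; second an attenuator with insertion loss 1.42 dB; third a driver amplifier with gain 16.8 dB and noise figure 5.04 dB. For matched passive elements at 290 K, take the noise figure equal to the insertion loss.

Convert to linear (a loss of L dB is a gain of −L dB): F_i = 10^(NF_i/10), G_i = 10^(G_i,dB/10)
  Stage 1: F_1 = 10^(0.837/10) = 1.213, G_1 = 10^(12.5/10) = 17.78
  Stage 2: F_2 = 10^(1.42/10) = 1.387, G_2 = 10^(−1.42/10) = 0.7211
  Stage 3: F_3 = 10^(5.04/10) = 3.192, G_3 = 10^(16.8/10) = 47.86
Friis cascade:
  F = 1.213 + (1.387 − 1)/17.78 + (3.192 − 1)/12.82 = 1.405
NF = 10 log₁₀(1.405) = 1.48 dB

1.48 dB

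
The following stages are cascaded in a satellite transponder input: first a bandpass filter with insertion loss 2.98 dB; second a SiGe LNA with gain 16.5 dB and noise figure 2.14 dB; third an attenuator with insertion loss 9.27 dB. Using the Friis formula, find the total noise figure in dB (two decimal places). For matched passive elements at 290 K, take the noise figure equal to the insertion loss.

5.54 dB

Convert to linear (a loss of L dB is a gain of −L dB): F_i = 10^(NF_i/10), G_i = 10^(G_i,dB/10)
  Stage 1: F_1 = 10^(2.98/10) = 1.986, G_1 = 10^(−2.98/10) = 0.5035
  Stage 2: F_2 = 10^(2.14/10) = 1.637, G_2 = 10^(16.5/10) = 44.67
  Stage 3: F_3 = 10^(9.27/10) = 8.453, G_3 = 10^(−9.27/10) = 0.1183
Friis cascade:
  F = 1.986 + (1.637 − 1)/0.5035 + (8.453 − 1)/22.49 = 3.582
NF = 10 log₁₀(3.582) = 5.54 dB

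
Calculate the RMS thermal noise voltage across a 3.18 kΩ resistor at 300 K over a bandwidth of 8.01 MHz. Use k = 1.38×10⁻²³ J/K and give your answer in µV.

V_n = √(4kTRB)
4kTRB = 4 × 1.38×10⁻²³ × 300 × 3.18×10³ × 8.01×10⁶ = 4.22×10⁻¹⁰ V²
V_n = √(4.22×10⁻¹⁰) = 2.05×10⁻⁵ V = 20.5 µV

20.5 µV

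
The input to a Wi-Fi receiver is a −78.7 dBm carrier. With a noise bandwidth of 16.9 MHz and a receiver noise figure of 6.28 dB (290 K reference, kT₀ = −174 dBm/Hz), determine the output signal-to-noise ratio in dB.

Noise floor: N = −174 + 10 log₁₀(B) + NF
10 log₁₀(1.69×10⁷) = 72.28 dB
N = −174 + 72.28 + 6.28 = −95.44 dBm
SNR = P_sig − N = −78.7 − (−95.44) = 16.74 dB → 16.7 dB

16.7 dB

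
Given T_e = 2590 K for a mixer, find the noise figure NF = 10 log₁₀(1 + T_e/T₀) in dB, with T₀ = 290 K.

F = 1 + T_e/T₀ = 1 + 2590/290 = 9.93103
NF = 10 log₁₀(9.93103) = 9.97 dB

9.97 dB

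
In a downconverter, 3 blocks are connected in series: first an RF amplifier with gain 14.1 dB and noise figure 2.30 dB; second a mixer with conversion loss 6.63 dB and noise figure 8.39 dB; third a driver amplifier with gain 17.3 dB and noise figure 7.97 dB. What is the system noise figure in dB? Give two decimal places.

Convert to linear (a loss of L dB is a gain of −L dB): F_i = 10^(NF_i/10), G_i = 10^(G_i,dB/10)
  Stage 1: F_1 = 10^(2.30/10) = 1.698, G_1 = 10^(14.1/10) = 25.70
  Stage 2: F_2 = 10^(8.39/10) = 6.902, G_2 = 10^(−6.63/10) = 0.2173
  Stage 3: F_3 = 10^(7.97/10) = 6.266, G_3 = 10^(17.3/10) = 53.70
Friis cascade:
  F = 1.698 + (6.902 − 1)/25.70 + (6.266 − 1)/5.585 = 2.871
NF = 10 log₁₀(2.871) = 4.58 dB

4.58 dB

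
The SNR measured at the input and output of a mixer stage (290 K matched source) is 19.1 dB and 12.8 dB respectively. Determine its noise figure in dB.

6.3 dB

NF (dB) = SNR_in(dB) − SNR_out(dB) when the source is at T₀
NF = 19.1 − 12.8 = 6.3 dB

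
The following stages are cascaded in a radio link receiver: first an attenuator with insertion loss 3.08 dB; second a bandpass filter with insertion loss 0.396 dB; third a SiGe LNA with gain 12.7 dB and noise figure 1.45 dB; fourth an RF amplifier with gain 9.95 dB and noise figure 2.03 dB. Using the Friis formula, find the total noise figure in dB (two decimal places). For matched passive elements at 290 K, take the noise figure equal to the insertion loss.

5.02 dB

Convert to linear (a loss of L dB is a gain of −L dB): F_i = 10^(NF_i/10), G_i = 10^(G_i,dB/10)
  Stage 1: F_1 = 10^(3.08/10) = 2.032, G_1 = 10^(−3.08/10) = 0.4920
  Stage 2: F_2 = 10^(0.396/10) = 1.095, G_2 = 10^(−0.396/10) = 0.9129
  Stage 3: F_3 = 10^(1.45/10) = 1.396, G_3 = 10^(12.7/10) = 18.62
  Stage 4: F_4 = 10^(2.03/10) = 1.596, G_4 = 10^(9.95/10) = 9.886
Friis cascade:
  F = 2.032 + (1.095 − 1)/0.4920 + (1.396 − 1)/0.4492 + (1.596 − 1)/8.364 = 3.180
NF = 10 log₁₀(3.180) = 5.02 dB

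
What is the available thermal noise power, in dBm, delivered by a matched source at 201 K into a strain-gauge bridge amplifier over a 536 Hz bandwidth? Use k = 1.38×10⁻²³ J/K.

P_n = kTB = 1.38×10⁻²³ × 201 × 5.36×10² = 1.49×10⁻¹⁸ W
In dBm: 10 log₁₀(1.49×10⁻¹⁸ / 10⁻³) = −148.3 dBm

−148.3 dBm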